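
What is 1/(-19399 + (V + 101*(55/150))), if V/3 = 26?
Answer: -30/578519 ≈ -5.1857e-5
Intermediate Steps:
V = 78 (V = 3*26 = 78)
1/(-19399 + (V + 101*(55/150))) = 1/(-19399 + (78 + 101*(55/150))) = 1/(-19399 + (78 + 101*(55*(1/150)))) = 1/(-19399 + (78 + 101*(11/30))) = 1/(-19399 + (78 + 1111/30)) = 1/(-19399 + 3451/30) = 1/(-578519/30) = -30/578519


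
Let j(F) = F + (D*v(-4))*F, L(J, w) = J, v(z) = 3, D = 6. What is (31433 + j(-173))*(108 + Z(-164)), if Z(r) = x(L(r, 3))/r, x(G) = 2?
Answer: 124616415/41 ≈ 3.0394e+6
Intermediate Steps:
Z(r) = 2/r
j(F) = 19*F (j(F) = F + (6*3)*F = F + 18*F = 19*F)
(31433 + j(-173))*(108 + Z(-164)) = (31433 + 19*(-173))*(108 + 2/(-164)) = (31433 - 3287)*(108 + 2*(-1/164)) = 28146*(108 - 1/82) = 28146*(8855/82) = 124616415/41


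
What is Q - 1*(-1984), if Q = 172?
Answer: 2156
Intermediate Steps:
Q - 1*(-1984) = 172 - 1*(-1984) = 172 + 1984 = 2156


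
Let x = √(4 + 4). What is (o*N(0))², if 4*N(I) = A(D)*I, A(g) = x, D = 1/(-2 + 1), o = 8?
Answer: 0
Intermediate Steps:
x = 2*√2 (x = √8 = 2*√2 ≈ 2.8284)
D = -1 (D = 1/(-1) = -1)
A(g) = 2*√2
N(I) = I*√2/2 (N(I) = ((2*√2)*I)/4 = (2*I*√2)/4 = I*√2/2)
(o*N(0))² = (8*((½)*0*√2))² = (8*0)² = 0² = 0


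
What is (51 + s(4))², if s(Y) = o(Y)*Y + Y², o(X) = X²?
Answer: 17161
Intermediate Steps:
s(Y) = Y² + Y³ (s(Y) = Y²*Y + Y² = Y³ + Y² = Y² + Y³)
(51 + s(4))² = (51 + 4²*(1 + 4))² = (51 + 16*5)² = (51 + 80)² = 131² = 17161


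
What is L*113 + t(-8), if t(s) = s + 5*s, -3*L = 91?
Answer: -10427/3 ≈ -3475.7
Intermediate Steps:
L = -91/3 (L = -⅓*91 = -91/3 ≈ -30.333)
t(s) = 6*s
L*113 + t(-8) = -91/3*113 + 6*(-8) = -10283/3 - 48 = -10427/3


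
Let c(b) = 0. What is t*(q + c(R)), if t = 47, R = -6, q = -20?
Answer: -940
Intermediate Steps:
t*(q + c(R)) = 47*(-20 + 0) = 47*(-20) = -940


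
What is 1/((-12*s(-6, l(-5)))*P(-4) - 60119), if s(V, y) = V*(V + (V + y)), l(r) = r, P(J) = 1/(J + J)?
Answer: -1/59966 ≈ -1.6676e-5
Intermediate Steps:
P(J) = 1/(2*J)
s(V, y) = V*(y + 2*V)
1/((-12*s(-6, l(-5)))*P(-4) - 60119) = 1/((-(-72)*(-5 + 2*(-6)))*((½)/(-4)) - 60119) = 1/((-(-72)*(-5 - 12))*((½)*(-¼)) - 60119) = 1/(-(-72)*(-17)*(-⅛) - 60119) = 1/(-12*102*(-⅛) - 60119) = 1/(-1224*(-⅛) - 60119) = 1/(153 - 60119) = 1/(-59966) = -1/59966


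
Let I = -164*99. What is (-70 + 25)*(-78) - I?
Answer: 19746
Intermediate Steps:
I = -16236
(-70 + 25)*(-78) - I = (-70 + 25)*(-78) - 1*(-16236) = -45*(-78) + 16236 = 3510 + 16236 = 19746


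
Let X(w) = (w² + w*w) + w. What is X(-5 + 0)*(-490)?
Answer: -22050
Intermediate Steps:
X(w) = w + 2*w² (X(w) = (w² + w²) + w = 2*w² + w = w + 2*w²)
X(-5 + 0)*(-490) = ((-5 + 0)*(1 + 2*(-5 + 0)))*(-490) = -5*(1 + 2*(-5))*(-490) = -5*(1 - 10)*(-490) = -5*(-9)*(-490) = 45*(-490) = -22050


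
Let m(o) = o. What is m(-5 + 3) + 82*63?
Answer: 5164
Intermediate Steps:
m(-5 + 3) + 82*63 = (-5 + 3) + 82*63 = -2 + 5166 = 5164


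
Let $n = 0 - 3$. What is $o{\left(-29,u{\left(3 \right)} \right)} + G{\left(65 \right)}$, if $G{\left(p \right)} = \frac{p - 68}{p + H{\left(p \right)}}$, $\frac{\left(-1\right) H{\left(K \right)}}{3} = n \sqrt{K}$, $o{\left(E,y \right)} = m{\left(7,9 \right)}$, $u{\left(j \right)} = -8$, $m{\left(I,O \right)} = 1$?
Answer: $\frac{19}{16} - \frac{27 \sqrt{65}}{1040} \approx 0.97819$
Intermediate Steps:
$n = -3$
$o{\left(E,y \right)} = 1$
$H{\left(K \right)} = 9 \sqrt{K}$ ($H{\left(K \right)} = - 3 \left(- 3 \sqrt{K}\right) = 9 \sqrt{K}$)
$G{\left(p \right)} = \frac{-68 + p}{p + 9 \sqrt{p}}$ ($G{\left(p \right)} = \frac{p - 68}{p + 9 \sqrt{p}} = \frac{-68 + p}{p + 9 \sqrt{p}}$)
$o{\left(-29,u{\left(3 \right)} \right)} + G{\left(65 \right)} = 1 + \frac{-68 + 65}{65 + 9 \sqrt{65}} = 1 + \frac{1}{65 + 9 \sqrt{65}} \left(-3\right) = 1 - \frac{3}{65 + 9 \sqrt{65}}$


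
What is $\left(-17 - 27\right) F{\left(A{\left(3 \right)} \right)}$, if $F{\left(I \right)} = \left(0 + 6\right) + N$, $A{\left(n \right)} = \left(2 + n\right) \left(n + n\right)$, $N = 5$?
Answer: $-484$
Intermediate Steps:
$A{\left(n \right)} = 2 n \left(2 + n\right)$ ($A{\left(n \right)} = \left(2 + n\right) 2 n = 2 n \left(2 + n\right)$)
$F{\left(I \right)} = 11$ ($F{\left(I \right)} = \left(0 + 6\right) + 5 = 6 + 5 = 11$)
$\left(-17 - 27\right) F{\left(A{\left(3 \right)} \right)} = \left(-17 - 27\right) 11 = \left(-44\right) 11 = -484$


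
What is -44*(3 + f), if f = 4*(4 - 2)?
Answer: -484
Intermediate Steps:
f = 8 (f = 4*2 = 8)
-44*(3 + f) = -44*(3 + 8) = -44*11 = -484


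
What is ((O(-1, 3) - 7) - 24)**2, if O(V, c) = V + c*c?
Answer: 529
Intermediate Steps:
O(V, c) = V + c**2
((O(-1, 3) - 7) - 24)**2 = (((-1 + 3**2) - 7) - 24)**2 = (((-1 + 9) - 7) - 24)**2 = ((8 - 7) - 24)**2 = (1 - 24)**2 = (-23)**2 = 529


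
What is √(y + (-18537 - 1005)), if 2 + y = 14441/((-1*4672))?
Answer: I*√6666652657/584 ≈ 139.81*I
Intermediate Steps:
y = -23785/4672 (y = -2 + 14441/((-1*4672)) = -2 + 14441/(-4672) = -2 + 14441*(-1/4672) = -2 - 14441/4672 = -23785/4672 ≈ -5.0910)
√(y + (-18537 - 1005)) = √(-23785/4672 + (-18537 - 1005)) = √(-23785/4672 - 19542) = √(-91324009/4672) = I*√6666652657/584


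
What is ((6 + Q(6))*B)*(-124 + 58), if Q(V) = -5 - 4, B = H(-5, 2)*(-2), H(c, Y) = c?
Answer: 1980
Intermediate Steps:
B = 10 (B = -5*(-2) = 10)
Q(V) = -9
((6 + Q(6))*B)*(-124 + 58) = ((6 - 9)*10)*(-124 + 58) = -3*10*(-66) = -30*(-66) = 1980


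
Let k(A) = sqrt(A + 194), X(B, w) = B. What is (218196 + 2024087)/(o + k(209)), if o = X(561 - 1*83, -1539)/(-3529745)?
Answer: 3783220485345130/5021017205076591 + 27936827598419552075*sqrt(403)/5021017205076591 ≈ 1.1170e+5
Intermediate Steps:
o = -478/3529745 (o = (561 - 1*83)/(-3529745) = (561 - 83)*(-1/3529745) = 478*(-1/3529745) = -478/3529745 ≈ -0.00013542)
k(A) = sqrt(194 + A)
(218196 + 2024087)/(o + k(209)) = (218196 + 2024087)/(-478/3529745 + sqrt(194 + 209)) = 2242283/(-478/3529745 + sqrt(403))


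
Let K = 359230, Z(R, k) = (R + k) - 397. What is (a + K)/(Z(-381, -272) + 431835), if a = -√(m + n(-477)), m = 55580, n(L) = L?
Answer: 71846/86157 - √55103/430785 ≈ 0.83335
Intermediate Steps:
Z(R, k) = -397 + R + k
a = -√55103 (a = -√(55580 - 477) = -√55103 ≈ -234.74)
(a + K)/(Z(-381, -272) + 431835) = (-√55103 + 359230)/((-397 - 381 - 272) + 431835) = (359230 - √55103)/(-1050 + 431835) = (359230 - √55103)/430785 = (359230 - √55103)*(1/430785) = 71846/86157 - √55103/430785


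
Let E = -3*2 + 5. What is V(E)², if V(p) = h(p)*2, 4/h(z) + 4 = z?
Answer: 64/25 ≈ 2.5600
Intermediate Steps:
h(z) = 4/(-4 + z)
E = -1 (E = -6 + 5 = -1)
V(p) = 8/(-4 + p) (V(p) = (4/(-4 + p))*2 = 8/(-4 + p))
V(E)² = (8/(-4 - 1))² = (8/(-5))² = (8*(-⅕))² = (-8/5)² = 64/25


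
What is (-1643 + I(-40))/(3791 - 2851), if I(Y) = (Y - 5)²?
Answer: 191/470 ≈ 0.40638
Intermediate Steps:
I(Y) = (-5 + Y)²
(-1643 + I(-40))/(3791 - 2851) = (-1643 + (-5 - 40)²)/(3791 - 2851) = (-1643 + (-45)²)/940 = (-1643 + 2025)*(1/940) = 382*(1/940) = 191/470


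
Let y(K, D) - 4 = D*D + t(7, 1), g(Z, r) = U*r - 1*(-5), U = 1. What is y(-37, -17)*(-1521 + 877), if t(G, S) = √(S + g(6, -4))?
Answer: -188692 - 644*√2 ≈ -1.8960e+5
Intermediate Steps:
g(Z, r) = 5 + r (g(Z, r) = 1*r - 1*(-5) = r + 5 = 5 + r)
t(G, S) = √(1 + S) (t(G, S) = √(S + (5 - 4)) = √(S + 1) = √(1 + S))
y(K, D) = 4 + √2 + D² (y(K, D) = 4 + (D*D + √(1 + 1)) = 4 + (D² + √2) = 4 + (√2 + D²) = 4 + √2 + D²)
y(-37, -17)*(-1521 + 877) = (4 + √2 + (-17)²)*(-1521 + 877) = (4 + √2 + 289)*(-644) = (293 + √2)*(-644) = -188692 - 644*√2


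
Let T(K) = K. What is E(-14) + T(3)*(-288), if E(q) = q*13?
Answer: -1046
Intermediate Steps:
E(q) = 13*q
E(-14) + T(3)*(-288) = 13*(-14) + 3*(-288) = -182 - 864 = -1046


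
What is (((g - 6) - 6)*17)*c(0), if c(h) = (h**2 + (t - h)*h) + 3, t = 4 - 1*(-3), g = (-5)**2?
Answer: 663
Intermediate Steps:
g = 25
t = 7 (t = 4 + 3 = 7)
c(h) = 3 + h**2 + h*(7 - h) (c(h) = (h**2 + (7 - h)*h) + 3 = (h**2 + h*(7 - h)) + 3 = 3 + h**2 + h*(7 - h))
(((g - 6) - 6)*17)*c(0) = (((25 - 6) - 6)*17)*(3 + 7*0) = ((19 - 6)*17)*(3 + 0) = (13*17)*3 = 221*3 = 663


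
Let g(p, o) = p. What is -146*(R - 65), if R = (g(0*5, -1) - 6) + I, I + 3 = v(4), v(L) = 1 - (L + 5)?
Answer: 11972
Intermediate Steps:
v(L) = -4 - L (v(L) = 1 - (5 + L) = 1 + (-5 - L) = -4 - L)
I = -11 (I = -3 + (-4 - 1*4) = -3 + (-4 - 4) = -3 - 8 = -11)
R = -17 (R = (0*5 - 6) - 11 = (0 - 6) - 11 = -6 - 11 = -17)
-146*(R - 65) = -146*(-17 - 65) = -146*(-82) = 11972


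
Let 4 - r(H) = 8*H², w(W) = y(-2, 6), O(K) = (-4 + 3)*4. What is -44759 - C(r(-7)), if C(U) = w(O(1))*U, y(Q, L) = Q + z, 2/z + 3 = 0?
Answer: -137381/3 ≈ -45794.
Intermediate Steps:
z = -⅔ (z = 2/(-3 + 0) = 2/(-3) = 2*(-⅓) = -⅔ ≈ -0.66667)
O(K) = -4 (O(K) = -1*4 = -4)
y(Q, L) = -⅔ + Q (y(Q, L) = Q - ⅔ = -⅔ + Q)
w(W) = -8/3 (w(W) = -⅔ - 2 = -8/3)
r(H) = 4 - 8*H²
C(U) = -8*U/3
-44759 - C(r(-7)) = -44759 - (-8)*(4 - 8*(-7)²)/3 = -44759 - (-8)*(4 - 8*49)/3 = -44759 - (-8)*(4 - 392)/3 = -44759 - (-8)*(-388)/3 = -44759 - 1*3104/3 = -44759 - 3104/3 = -137381/3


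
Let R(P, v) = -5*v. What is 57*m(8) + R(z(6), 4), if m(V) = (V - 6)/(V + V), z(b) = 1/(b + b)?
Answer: -103/8 ≈ -12.875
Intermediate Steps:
z(b) = 1/(2*b)
m(V) = (-6 + V)/(2*V) (m(V) = (-6 + V)/((2*V)) = (-6 + V)*(1/(2*V)) = (-6 + V)/(2*V))
57*m(8) + R(z(6), 4) = 57*((½)*(-6 + 8)/8) - 5*4 = 57*((½)*(⅛)*2) - 20 = 57*(⅛) - 20 = 57/8 - 20 = -103/8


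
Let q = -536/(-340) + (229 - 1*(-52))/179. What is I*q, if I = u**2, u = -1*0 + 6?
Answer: 1723356/15215 ≈ 113.27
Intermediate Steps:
u = 6 (u = 0 + 6 = 6)
I = 36 (I = 6**2 = 36)
q = 47871/15215 (q = -536*(-1/340) + (229 + 52)*(1/179) = 134/85 + 281*(1/179) = 134/85 + 281/179 = 47871/15215 ≈ 3.1463)
I*q = 36*(47871/15215) = 1723356/15215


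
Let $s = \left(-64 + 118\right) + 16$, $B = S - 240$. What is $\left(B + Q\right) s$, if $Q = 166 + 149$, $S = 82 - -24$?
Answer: $12670$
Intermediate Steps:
$S = 106$ ($S = 82 + 24 = 106$)
$B = -134$ ($B = 106 - 240 = -134$)
$s = 70$ ($s = 54 + 16 = 70$)
$Q = 315$
$\left(B + Q\right) s = \left(-134 + 315\right) 70 = 181 \cdot 70 = 12670$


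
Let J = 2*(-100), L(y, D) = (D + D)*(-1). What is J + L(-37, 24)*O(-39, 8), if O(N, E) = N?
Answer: 1672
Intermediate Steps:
L(y, D) = -2*D (L(y, D) = (2*D)*(-1) = -2*D)
J = -200
J + L(-37, 24)*O(-39, 8) = -200 - 2*24*(-39) = -200 - 48*(-39) = -200 + 1872 = 1672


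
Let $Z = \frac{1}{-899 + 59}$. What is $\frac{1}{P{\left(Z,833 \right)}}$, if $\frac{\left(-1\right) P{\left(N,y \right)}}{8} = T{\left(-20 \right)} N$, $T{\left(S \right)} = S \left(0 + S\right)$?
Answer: $\frac{21}{80} \approx 0.2625$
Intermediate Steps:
$Z = - \frac{1}{840}$ ($Z = \frac{1}{-840} = - \frac{1}{840} \approx -0.0011905$)
$T{\left(S \right)} = S^{2}$ ($T{\left(S \right)} = S S = S^{2}$)
$P{\left(N,y \right)} = - 3200 N$ ($P{\left(N,y \right)} = - 8 \left(-20\right)^{2} N = - 8 \cdot 400 N = - 3200 N$)
$\frac{1}{P{\left(Z,833 \right)}} = \frac{1}{\left(-3200\right) \left(- \frac{1}{840}\right)} = \frac{1}{\frac{80}{21}} = \frac{21}{80}$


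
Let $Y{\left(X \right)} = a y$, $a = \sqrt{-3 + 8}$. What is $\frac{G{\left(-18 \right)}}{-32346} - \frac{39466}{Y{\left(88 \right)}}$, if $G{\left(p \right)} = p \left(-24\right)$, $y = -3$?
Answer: $- \frac{8}{599} + \frac{39466 \sqrt{5}}{15} \approx 5883.2$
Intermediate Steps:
$G{\left(p \right)} = - 24 p$
$a = \sqrt{5} \approx 2.2361$
$Y{\left(X \right)} = - 3 \sqrt{5}$ ($Y{\left(X \right)} = \sqrt{5} \left(-3\right) = - 3 \sqrt{5}$)
$\frac{G{\left(-18 \right)}}{-32346} - \frac{39466}{Y{\left(88 \right)}} = \frac{\left(-24\right) \left(-18\right)}{-32346} - \frac{39466}{\left(-3\right) \sqrt{5}} = 432 \left(- \frac{1}{32346}\right) - 39466 \left(- \frac{\sqrt{5}}{15}\right) = - \frac{8}{599} + \frac{39466 \sqrt{5}}{15}$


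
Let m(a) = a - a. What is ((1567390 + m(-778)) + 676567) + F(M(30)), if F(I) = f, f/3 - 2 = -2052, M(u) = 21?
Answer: 2237807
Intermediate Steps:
m(a) = 0
f = -6150 (f = 6 + 3*(-2052) = 6 - 6156 = -6150)
F(I) = -6150
((1567390 + m(-778)) + 676567) + F(M(30)) = ((1567390 + 0) + 676567) - 6150 = (1567390 + 676567) - 6150 = 2243957 - 6150 = 2237807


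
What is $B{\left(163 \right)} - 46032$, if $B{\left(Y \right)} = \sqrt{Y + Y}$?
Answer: $-46032 + \sqrt{326} \approx -46014.0$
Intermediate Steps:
$B{\left(Y \right)} = \sqrt{2} \sqrt{Y}$ ($B{\left(Y \right)} = \sqrt{2 Y} = \sqrt{2} \sqrt{Y}$)
$B{\left(163 \right)} - 46032 = \sqrt{2} \sqrt{163} - 46032 = \sqrt{326} - 46032 = -46032 + \sqrt{326}$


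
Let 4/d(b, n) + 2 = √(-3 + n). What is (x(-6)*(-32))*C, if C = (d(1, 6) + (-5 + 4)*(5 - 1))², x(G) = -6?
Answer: 36864 + 18432*√3 ≈ 68789.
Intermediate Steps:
d(b, n) = 4/(-2 + √(-3 + n))
C = (-4 + 4/(-2 + √3))² (C = (4/(-2 + √(-3 + 6)) + (-5 + 4)*(5 - 1))² = (4/(-2 + √3) - 1*4)² = (4/(-2 + √3) - 4)² = (-4 + 4/(-2 + √3))² ≈ 358.28)
(x(-6)*(-32))*C = (-6*(-32))*(192 + 96*√3) = 192*(192 + 96*√3) = 36864 + 18432*√3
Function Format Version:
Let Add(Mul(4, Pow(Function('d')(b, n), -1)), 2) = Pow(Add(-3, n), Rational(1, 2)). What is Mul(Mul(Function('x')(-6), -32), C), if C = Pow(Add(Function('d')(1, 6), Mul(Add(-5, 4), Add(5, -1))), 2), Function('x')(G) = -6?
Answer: Add(36864, Mul(18432, Pow(3, Rational(1, 2)))) ≈ 68789.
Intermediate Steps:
Function('d')(b, n) = Mul(4, Pow(Add(-2, Pow(Add(-3, n), Rational(1, 2))), -1))
C = Pow(Add(-4, Mul(4, Pow(Add(-2, Pow(3, Rational(1, 2))), -1))), 2) (C = Pow(Add(Mul(4, Pow(Add(-2, Pow(Add(-3, 6), Rational(1, 2))), -1)), Mul(Add(-5, 4), Add(5, -1))), 2) = Pow(Add(Mul(4, Pow(Add(-2, Pow(3, Rational(1, 2))), -1)), Mul(-1, 4)), 2) = Pow(Add(Mul(4, Pow(Add(-2, Pow(3, Rational(1, 2))), -1)), -4), 2) = Pow(Add(-4, Mul(4, Pow(Add(-2, Pow(3, Rational(1, 2))), -1))), 2) ≈ 358.28)
Mul(Mul(Function('x')(-6), -32), C) = Mul(Mul(-6, -32), Add(192, Mul(96, Pow(3, Rational(1, 2))))) = Mul(192, Add(192, Mul(96, Pow(3, Rational(1, 2))))) = Add(36864, Mul(18432, Pow(3, Rational(1, 2))))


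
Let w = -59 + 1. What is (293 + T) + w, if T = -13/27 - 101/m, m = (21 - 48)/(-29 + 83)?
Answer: 11786/27 ≈ 436.52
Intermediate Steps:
m = -½ (m = -27/54 = -27*1/54 = -½ ≈ -0.50000)
w = -58
T = 5441/27 (T = -13/27 - 101/(-½) = -13*1/27 - 101*(-2) = -13/27 + 202 = 5441/27 ≈ 201.52)
(293 + T) + w = (293 + 5441/27) - 58 = 13352/27 - 58 = 11786/27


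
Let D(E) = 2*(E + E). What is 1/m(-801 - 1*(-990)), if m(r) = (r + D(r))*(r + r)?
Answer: 1/357210 ≈ 2.7995e-6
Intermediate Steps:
D(E) = 4*E (D(E) = 2*(2*E) = 4*E)
m(r) = 10*r² (m(r) = (r + 4*r)*(r + r) = (5*r)*(2*r) = 10*r²)
1/m(-801 - 1*(-990)) = 1/(10*(-801 - 1*(-990))²) = 1/(10*(-801 + 990)²) = 1/(10*189²) = 1/(10*35721) = 1/357210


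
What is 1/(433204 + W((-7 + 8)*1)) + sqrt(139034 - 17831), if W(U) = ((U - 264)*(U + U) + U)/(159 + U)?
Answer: 32/13862423 + 201*sqrt(3) ≈ 348.14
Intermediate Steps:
W(U) = (U + 2*U*(-264 + U))/(159 + U) (W(U) = ((-264 + U)*(2*U) + U)/(159 + U) = (2*U*(-264 + U) + U)/(159 + U) = (U + 2*U*(-264 + U))/(159 + U))
1/(433204 + W((-7 + 8)*1)) + sqrt(139034 - 17831) = 1/(433204 + ((-7 + 8)*1)*(-527 + 2*((-7 + 8)*1))/(159 + (-7 + 8)*1)) + sqrt(139034 - 17831) = 1/(433204 + (1*1)*(-527 + 2*(1*1))/(159 + 1*1)) + sqrt(121203) = 1/(433204 + 1*(-527 + 2*1)/(159 + 1)) + 201*sqrt(3) = 1/(433204 + 1*(-527 + 2)/160) + 201*sqrt(3) = 1/(433204 + 1*(1/160)*(-525)) + 201*sqrt(3) = 1/(433204 - 105/32) + 201*sqrt(3) = 1/(13862423/32) + 201*sqrt(3) = 32/13862423 + 201*sqrt(3)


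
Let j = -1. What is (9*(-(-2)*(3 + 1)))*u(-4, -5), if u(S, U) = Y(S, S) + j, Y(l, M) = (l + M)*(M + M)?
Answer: 4536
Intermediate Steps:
Y(l, M) = 2*M*(M + l) (Y(l, M) = (M + l)*(2*M) = 2*M*(M + l))
u(S, U) = -1 + 4*S² (u(S, U) = 2*S*(S + S) - 1 = 2*S*(2*S) - 1 = 4*S² - 1 = -1 + 4*S²)
(9*(-(-2)*(3 + 1)))*u(-4, -5) = (9*(-(-2)*(3 + 1)))*(-1 + 4*(-4)²) = (9*(-(-2)*4))*(-1 + 4*16) = (9*(-1*(-8)))*(-1 + 64) = (9*8)*63 = 72*63 = 4536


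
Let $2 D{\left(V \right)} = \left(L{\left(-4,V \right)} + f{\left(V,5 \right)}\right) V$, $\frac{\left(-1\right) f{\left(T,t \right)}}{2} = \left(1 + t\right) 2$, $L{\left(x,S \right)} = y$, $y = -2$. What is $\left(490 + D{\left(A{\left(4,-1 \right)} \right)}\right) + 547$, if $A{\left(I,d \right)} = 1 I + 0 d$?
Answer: $985$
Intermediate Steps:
$L{\left(x,S \right)} = -2$
$f{\left(T,t \right)} = -4 - 4 t$ ($f{\left(T,t \right)} = - 2 \left(1 + t\right) 2 = - 2 \left(2 + 2 t\right) = -4 - 4 t$)
$A{\left(I,d \right)} = I$ ($A{\left(I,d \right)} = I + 0 = I$)
$D{\left(V \right)} = - 13 V$ ($D{\left(V \right)} = \frac{\left(-2 - 24\right) V}{2} = \frac{\left(-26\right) V}{2} = - 13 V$)
$\left(490 + D{\left(A{\left(4,-1 \right)} \right)}\right) + 547 = \left(490 - 52\right) + 547 = 438 + 547 = 985$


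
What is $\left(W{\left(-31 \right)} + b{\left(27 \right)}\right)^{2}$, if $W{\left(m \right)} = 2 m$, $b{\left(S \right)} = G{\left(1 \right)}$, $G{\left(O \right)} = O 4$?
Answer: $3364$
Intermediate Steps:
$G{\left(O \right)} = 4 O$
$b{\left(S \right)} = 4$ ($b{\left(S \right)} = 4 \cdot 1 = 4$)
$\left(W{\left(-31 \right)} + b{\left(27 \right)}\right)^{2} = \left(2 \left(-31\right) + 4\right)^{2} = \left(-62 + 4\right)^{2} = \left(-58\right)^{2} = 3364$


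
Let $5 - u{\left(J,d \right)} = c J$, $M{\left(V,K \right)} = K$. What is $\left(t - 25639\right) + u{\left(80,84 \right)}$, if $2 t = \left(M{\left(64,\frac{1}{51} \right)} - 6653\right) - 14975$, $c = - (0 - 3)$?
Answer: $- \frac{3742175}{102} \approx -36688.0$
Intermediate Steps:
$c = 3$ ($c = \left(-1\right) \left(-3\right) = 3$)
$u{\left(J,d \right)} = 5 - 3 J$
$t = - \frac{1103027}{102}$ ($t = \frac{\left(\frac{1}{51} - 6653\right) - 14975}{2} = \frac{- \frac{339302}{51} - 14975}{2} = \frac{1}{2} \left(- \frac{1103027}{51}\right) = - \frac{1103027}{102} \approx -10814.0$)
$\left(t - 25639\right) + u{\left(80,84 \right)} = \left(- \frac{1103027}{102} - 25639\right) + \left(5 - 240\right) = - \frac{3718205}{102} + \left(5 - 240\right) = - \frac{3718205}{102} - 235 = - \frac{3742175}{102}$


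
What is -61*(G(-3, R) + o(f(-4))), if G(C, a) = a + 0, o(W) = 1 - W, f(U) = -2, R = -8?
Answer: 305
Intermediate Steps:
G(C, a) = a
-61*(G(-3, R) + o(f(-4))) = -61*(-8 + (1 - 1*(-2))) = -61*(-8 + (1 + 2)) = -61*(-8 + 3) = -61*(-5) = 305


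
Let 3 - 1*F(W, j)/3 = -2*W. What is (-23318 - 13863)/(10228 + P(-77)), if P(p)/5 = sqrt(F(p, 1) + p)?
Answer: -190143634/52312617 + 185905*I*sqrt(530)/104625234 ≈ -3.6348 + 0.040907*I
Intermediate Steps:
F(W, j) = 9 + 6*W (F(W, j) = 9 - (-6)*W = 9 + 6*W)
P(p) = 5*sqrt(9 + 7*p) (P(p) = 5*sqrt((9 + 6*p) + p) = 5*sqrt(9 + 7*p))
(-23318 - 13863)/(10228 + P(-77)) = (-23318 - 13863)/(10228 + 5*sqrt(9 + 7*(-77))) = -37181/(10228 + 5*sqrt(9 - 539)) = -37181/(10228 + 5*sqrt(-530)) = -37181/(10228 + 5*(I*sqrt(530))) = -37181/(10228 + 5*I*sqrt(530))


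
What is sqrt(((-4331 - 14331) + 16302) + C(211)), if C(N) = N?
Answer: I*sqrt(2149) ≈ 46.357*I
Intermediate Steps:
sqrt(((-4331 - 14331) + 16302) + C(211)) = sqrt(((-4331 - 14331) + 16302) + 211) = sqrt((-18662 + 16302) + 211) = sqrt(-2360 + 211) = sqrt(-2149) = I*sqrt(2149)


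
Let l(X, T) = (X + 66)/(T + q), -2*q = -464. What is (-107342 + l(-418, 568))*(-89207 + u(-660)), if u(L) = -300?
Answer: 240197494427/25 ≈ 9.6079e+9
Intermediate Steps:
q = 232 (q = -½*(-464) = 232)
l(X, T) = (66 + X)/(232 + T) (l(X, T) = (X + 66)/(T + 232) = (66 + X)/(232 + T))
(-107342 + l(-418, 568))*(-89207 + u(-660)) = (-107342 + (66 - 418)/(232 + 568))*(-89207 - 300) = (-107342 - 352/800)*(-89507) = (-107342 + (1/800)*(-352))*(-89507) = (-107342 - 11/25)*(-89507) = -2683561/25*(-89507) = 240197494427/25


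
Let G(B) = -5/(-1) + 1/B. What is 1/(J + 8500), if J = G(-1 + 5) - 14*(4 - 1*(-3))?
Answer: 4/33629 ≈ 0.00011894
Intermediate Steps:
G(B) = 5 + 1/B (G(B) = -5*(-1) + 1/B = 5 + 1/B)
J = -371/4 (J = (5 + 1/(-1 + 5)) - 14*(4 - 1*(-3)) = (5 + 1/4) - 14*(4 + 3) = (5 + 1/4) - 14*7 = 21/4 - 98 = -371/4 ≈ -92.750)
1/(J + 8500) = 1/(-371/4 + 8500) = 1/(33629/4) = 4/33629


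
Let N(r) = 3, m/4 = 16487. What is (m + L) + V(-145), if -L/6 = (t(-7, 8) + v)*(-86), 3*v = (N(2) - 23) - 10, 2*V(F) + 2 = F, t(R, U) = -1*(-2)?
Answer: 123493/2 ≈ 61747.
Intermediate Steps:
m = 65948 (m = 4*16487 = 65948)
t(R, U) = 2
V(F) = -1 + F/2
v = -10 (v = ((3 - 23) - 10)/3 = (-20 - 10)/3 = (1/3)*(-30) = -10)
L = -4128 (L = -6*(2 - 10)*(-86) = -(-48)*(-86) = -6*688 = -4128)
(m + L) + V(-145) = (65948 - 4128) + (-1 + (1/2)*(-145)) = 61820 + (-1 - 145/2) = 61820 - 147/2 = 123493/2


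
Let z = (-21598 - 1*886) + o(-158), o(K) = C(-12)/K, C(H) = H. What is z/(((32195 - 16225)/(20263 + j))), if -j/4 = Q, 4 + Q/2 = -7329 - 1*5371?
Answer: -21651355585/126163 ≈ -1.7161e+5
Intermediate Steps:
Q = -25408 (Q = -8 + 2*(-7329 - 1*5371) = -8 + 2*(-7329 - 5371) = -8 + 2*(-12700) = -8 - 25400 = -25408)
j = 101632 (j = -4*(-25408) = 101632)
o(K) = -12/K
z = -1776230/79 (z = (-21598 - 1*886) - 12/(-158) = (-21598 - 886) - 12*(-1/158) = -22484 + 6/79 = -1776230/79 ≈ -22484.)
z/(((32195 - 16225)/(20263 + j))) = -1776230*(20263 + 101632)/(32195 - 16225)/79 = -1776230/(79*(15970/121895)) = -1776230/(79*(15970*(1/121895))) = -1776230/(79*3194/24379) = -1776230/79*24379/3194 = -21651355585/126163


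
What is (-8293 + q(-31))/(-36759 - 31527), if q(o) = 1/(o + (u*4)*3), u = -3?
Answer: 277816/2287581 ≈ 0.12145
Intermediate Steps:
q(o) = 1/(-36 + o) (q(o) = 1/(o - 3*4*3) = 1/(o - 12*3) = 1/(o - 36) = 1/(-36 + o))
(-8293 + q(-31))/(-36759 - 31527) = (-8293 + 1/(-36 - 31))/(-36759 - 31527) = (-8293 + 1/(-67))/(-68286) = (-8293 - 1/67)*(-1/68286) = -555632/67*(-1/68286) = 277816/2287581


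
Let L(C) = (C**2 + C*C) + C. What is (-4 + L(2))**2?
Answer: 36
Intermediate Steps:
L(C) = C + 2*C**2 (L(C) = (C**2 + C**2) + C = 2*C**2 + C = C + 2*C**2)
(-4 + L(2))**2 = (-4 + 2*(1 + 2*2))**2 = (-4 + 2*(1 + 4))**2 = (-4 + 2*5)**2 = (-4 + 10)**2 = 6**2 = 36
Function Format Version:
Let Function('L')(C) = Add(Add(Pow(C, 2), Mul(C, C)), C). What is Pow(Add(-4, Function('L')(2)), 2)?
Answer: 36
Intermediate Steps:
Function('L')(C) = Add(C, Mul(2, Pow(C, 2))) (Function('L')(C) = Add(Add(Pow(C, 2), Pow(C, 2)), C) = Add(Mul(2, Pow(C, 2)), C) = Add(C, Mul(2, Pow(C, 2))))
Pow(Add(-4, Function('L')(2)), 2) = Pow(Add(-4, Mul(2, Add(1, Mul(2, 2)))), 2) = Pow(Add(-4, Mul(2, Add(1, 4))), 2) = Pow(Add(-4, Mul(2, 5)), 2) = Pow(Add(-4, 10), 2) = Pow(6, 2) = 36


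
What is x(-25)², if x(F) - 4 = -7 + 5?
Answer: 4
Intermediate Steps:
x(F) = 2 (x(F) = 4 + (-7 + 5) = 4 - 2 = 2)
x(-25)² = 2² = 4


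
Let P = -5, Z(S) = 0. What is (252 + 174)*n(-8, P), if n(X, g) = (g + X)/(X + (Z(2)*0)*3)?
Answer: 2769/4 ≈ 692.25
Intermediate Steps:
n(X, g) = (X + g)/X (n(X, g) = (g + X)/(X + (0*0)*3) = (X + g)/(X + 0*3) = (X + g)/(X + 0) = (X + g)/X)
(252 + 174)*n(-8, P) = (252 + 174)*((-8 - 5)/(-8)) = 426*(-1/8*(-13)) = 426*(13/8) = 2769/4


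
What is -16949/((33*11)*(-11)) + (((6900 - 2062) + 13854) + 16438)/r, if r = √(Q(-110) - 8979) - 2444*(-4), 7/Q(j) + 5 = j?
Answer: 21499901208823/2743091881761 - 17565*I*√7421755/1373950354 ≈ 7.8378 - 0.034828*I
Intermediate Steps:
Q(j) = 7/(-5 + j)
r = 9776 + 4*I*√7421755/115 (r = √(7/(-5 - 110) - 8979) - 2444*(-4) = √(7/(-115) - 8979) + 9776 = √(7*(-1/115) - 8979) + 9776 = √(-7/115 - 8979) + 9776 = √(-1032592/115) + 9776 = 4*I*√7421755/115 + 9776 = 9776 + 4*I*√7421755/115 ≈ 9776.0 + 94.758*I)
-16949/((33*11)*(-11)) + (((6900 - 2062) + 13854) + 16438)/r = -16949/((33*11)*(-11)) + (((6900 - 2062) + 13854) + 16438)/(9776 + 4*I*√7421755/115) = -16949/(363*(-11)) + ((4838 + 13854) + 16438)/(9776 + 4*I*√7421755/115) = -16949/(-3993) + (18692 + 16438)/(9776 + 4*I*√7421755/115) = -16949*(-1/3993) + 35130/(9776 + 4*I*√7421755/115) = 16949/3993 + 35130/(9776 + 4*I*√7421755/115)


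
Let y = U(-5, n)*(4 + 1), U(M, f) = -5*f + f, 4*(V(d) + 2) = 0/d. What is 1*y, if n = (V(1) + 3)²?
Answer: -20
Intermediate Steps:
V(d) = -2 (V(d) = -2 + (0/d)/4 = -2 + (¼)*0 = -2 + 0 = -2)
n = 1 (n = (-2 + 3)² = 1² = 1)
U(M, f) = -4*f
y = -20 (y = (-4*1)*(4 + 1) = -4*5 = -20)
1*y = 1*(-20) = -20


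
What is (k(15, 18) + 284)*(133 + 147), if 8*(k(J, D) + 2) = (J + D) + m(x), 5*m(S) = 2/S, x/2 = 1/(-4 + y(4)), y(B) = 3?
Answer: 80108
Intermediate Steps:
x = -2 (x = 2/(-4 + 3) = 2/(-1) = 2*(-1) = -2)
m(S) = 2/(5*S) (m(S) = (2/S)/5 = 2/(5*S))
k(J, D) = -81/40 + D/8 + J/8 (k(J, D) = -2 + ((J + D) + (⅖)/(-2))/8 = -2 + ((D + J) + (⅖)*(-½))/8 = -2 + ((D + J) - ⅕)/8 = -2 + (-⅕ + D + J)/8 = -2 + (-1/40 + D/8 + J/8) = -81/40 + D/8 + J/8)
(k(15, 18) + 284)*(133 + 147) = ((-81/40 + (⅛)*18 + (⅛)*15) + 284)*(133 + 147) = ((-81/40 + 9/4 + 15/8) + 284)*280 = (21/10 + 284)*280 = (2861/10)*280 = 80108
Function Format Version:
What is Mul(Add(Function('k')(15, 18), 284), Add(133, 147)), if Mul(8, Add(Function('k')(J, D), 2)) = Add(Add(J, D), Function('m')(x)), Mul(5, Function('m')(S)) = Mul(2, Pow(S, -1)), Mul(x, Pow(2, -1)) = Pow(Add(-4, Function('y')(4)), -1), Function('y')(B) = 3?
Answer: 80108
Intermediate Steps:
x = -2 (x = Mul(2, Pow(Add(-4, 3), -1)) = Mul(2, Pow(-1, -1)) = Mul(2, -1) = -2)
Function('m')(S) = Mul(Rational(2, 5), Pow(S, -1)) (Function('m')(S) = Mul(Rational(1, 5), Mul(2, Pow(S, -1))) = Mul(Rational(2, 5), Pow(S, -1)))
Function('k')(J, D) = Add(Rational(-81, 40), Mul(Rational(1, 8), D), Mul(Rational(1, 8), J)) (Function('k')(J, D) = Add(-2, Mul(Rational(1, 8), Add(Add(J, D), Mul(Rational(2, 5), Pow(-2, -1))))) = Add(-2, Mul(Rational(1, 8), Add(Add(D, J), Mul(Rational(2, 5), Rational(-1, 2))))) = Add(-2, Mul(Rational(1, 8), Add(Add(D, J), Rational(-1, 5)))) = Add(-2, Mul(Rational(1, 8), Add(Rational(-1, 5), D, J))) = Add(-2, Add(Rational(-1, 40), Mul(Rational(1, 8), D), Mul(Rational(1, 8), J))) = Add(Rational(-81, 40), Mul(Rational(1, 8), D), Mul(Rational(1, 8), J)))
Mul(Add(Function('k')(15, 18), 284), Add(133, 147)) = Mul(Add(Add(Rational(-81, 40), Mul(Rational(1, 8), 18), Mul(Rational(1, 8), 15)), 284), Add(133, 147)) = Mul(Add(Add(Rational(-81, 40), Rational(9, 4), Rational(15, 8)), 284), 280) = Mul(Add(Rational(21, 10), 284), 280) = Mul(Rational(2861, 10), 280) = 80108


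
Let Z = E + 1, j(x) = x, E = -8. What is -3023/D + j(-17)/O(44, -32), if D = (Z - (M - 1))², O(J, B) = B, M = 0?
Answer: -24031/288 ≈ -83.441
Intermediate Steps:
Z = -7 (Z = -8 + 1 = -7)
D = 36 (D = (-7 - (0 - 1))² = (-7 - 1*(-1))² = (-7 + 1)² = (-6)² = 36)
-3023/D + j(-17)/O(44, -32) = -3023/36 - 17/(-32) = -3023*1/36 - 17*(-1/32) = -3023/36 + 17/32 = -24031/288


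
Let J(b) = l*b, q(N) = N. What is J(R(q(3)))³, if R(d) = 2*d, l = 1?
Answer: 216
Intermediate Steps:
J(b) = b (J(b) = 1*b = b)
J(R(q(3)))³ = (2*3)³ = 6³ = 216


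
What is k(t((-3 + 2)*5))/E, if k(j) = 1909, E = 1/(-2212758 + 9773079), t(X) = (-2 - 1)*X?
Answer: 14432652789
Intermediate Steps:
t(X) = -3*X
E = 1/7560321 ≈ 1.3227e-7
k(t((-3 + 2)*5))/E = 1909/(1/7560321) = 1909*7560321 = 14432652789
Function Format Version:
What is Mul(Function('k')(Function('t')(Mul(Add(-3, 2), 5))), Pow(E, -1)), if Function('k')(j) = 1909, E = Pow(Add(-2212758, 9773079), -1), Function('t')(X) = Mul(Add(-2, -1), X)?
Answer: 14432652789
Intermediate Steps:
Function('t')(X) = Mul(-3, X)
E = Rational(1, 7560321) (E = Pow(7560321, -1) = Rational(1, 7560321) ≈ 1.3227e-7)
Mul(Function('k')(Function('t')(Mul(Add(-3, 2), 5))), Pow(E, -1)) = Mul(1909, Pow(Rational(1, 7560321), -1)) = Mul(1909, 7560321) = 14432652789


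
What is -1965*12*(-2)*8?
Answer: 377280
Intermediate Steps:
-1965*12*(-2)*8 = -(-47160)*8 = -1965*(-192) = 377280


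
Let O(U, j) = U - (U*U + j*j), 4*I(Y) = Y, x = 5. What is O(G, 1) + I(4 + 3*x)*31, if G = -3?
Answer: 537/4 ≈ 134.25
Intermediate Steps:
I(Y) = Y/4
O(U, j) = U - U² - j² (O(U, j) = U - (U² + j²) = U + (-U² - j²) = U - U² - j²)
O(G, 1) + I(4 + 3*x)*31 = (-3 - 1*(-3)² - 1*1²) + ((4 + 3*5)/4)*31 = (-3 - 1*9 - 1*1) + ((4 + 15)/4)*31 = (-3 - 9 - 1) + ((¼)*19)*31 = -13 + (19/4)*31 = -13 + 589/4 = 537/4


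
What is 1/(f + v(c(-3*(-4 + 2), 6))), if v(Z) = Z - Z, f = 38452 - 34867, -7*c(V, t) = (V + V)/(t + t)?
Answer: 1/3585 ≈ 0.00027894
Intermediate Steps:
c(V, t) = -V/(7*t) (c(V, t) = -(V + V)/(7*(t + t)) = -2*V/(7*(2*t)) = -2*V*1/(2*t)/7 = -V/(7*t))
f = 3585
v(Z) = 0
1/(f + v(c(-3*(-4 + 2), 6))) = 1/(3585 + 0) = 1/3585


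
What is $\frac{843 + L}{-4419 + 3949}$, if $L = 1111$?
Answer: $- \frac{977}{235} \approx -4.1574$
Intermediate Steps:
$\frac{843 + L}{-4419 + 3949} = \frac{843 + 1111}{-4419 + 3949} = \frac{1954}{-470} = 1954 \left(- \frac{1}{470}\right) = - \frac{977}{235}$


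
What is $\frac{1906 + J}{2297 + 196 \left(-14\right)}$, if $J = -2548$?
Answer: $\frac{214}{149} \approx 1.4362$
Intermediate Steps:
$\frac{1906 + J}{2297 + 196 \left(-14\right)} = \frac{1906 - 2548}{2297 + 196 \left(-14\right)} = - \frac{642}{2297 - 2744} = - \frac{642}{-447} = \left(-642\right) \left(- \frac{1}{447}\right) = \frac{214}{149}$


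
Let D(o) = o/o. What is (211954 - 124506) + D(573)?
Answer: 87449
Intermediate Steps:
D(o) = 1
(211954 - 124506) + D(573) = (211954 - 124506) + 1 = 87448 + 1 = 87449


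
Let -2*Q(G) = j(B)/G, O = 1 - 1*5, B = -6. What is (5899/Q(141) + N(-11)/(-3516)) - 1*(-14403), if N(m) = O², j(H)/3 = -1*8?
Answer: 294346319/3516 ≈ 83716.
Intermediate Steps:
j(H) = -24 (j(H) = 3*(-1*8) = 3*(-8) = -24)
O = -4 (O = 1 - 5 = -4)
Q(G) = 12/G (Q(G) = -(-12)/G = 12/G)
N(m) = 16 (N(m) = (-4)² = 16)
(5899/Q(141) + N(-11)/(-3516)) - 1*(-14403) = (5899/((12/141)) + 16/(-3516)) - 1*(-14403) = (5899/((12*(1/141))) + 16*(-1/3516)) + 14403 = (5899/(4/47) - 4/879) + 14403 = (5899*(47/4) - 4/879) + 14403 = (277253/4 - 4/879) + 14403 = 243705371/3516 + 14403 = 294346319/3516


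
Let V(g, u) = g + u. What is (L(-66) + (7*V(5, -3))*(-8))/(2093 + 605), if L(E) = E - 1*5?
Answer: -183/2698 ≈ -0.067828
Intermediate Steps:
L(E) = -5 + E (L(E) = E - 5 = -5 + E)
(L(-66) + (7*V(5, -3))*(-8))/(2093 + 605) = ((-5 - 66) + (7*(5 - 3))*(-8))/(2093 + 605) = (-71 + (7*2)*(-8))/2698 = (-71 + 14*(-8))*(1/2698) = (-71 - 112)*(1/2698) = -183*1/2698 = -183/2698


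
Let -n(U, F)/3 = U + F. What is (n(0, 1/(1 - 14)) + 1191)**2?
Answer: 239816196/169 ≈ 1.4190e+6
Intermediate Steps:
n(U, F) = -3*F - 3*U (n(U, F) = -3*(U + F) = -3*(F + U) = -3*F - 3*U)
(n(0, 1/(1 - 14)) + 1191)**2 = ((-3/(1 - 14) - 3*0) + 1191)**2 = ((-3/(-13) + 0) + 1191)**2 = ((-3*(-1/13) + 0) + 1191)**2 = ((3/13 + 0) + 1191)**2 = (3/13 + 1191)**2 = (15486/13)**2 = 239816196/169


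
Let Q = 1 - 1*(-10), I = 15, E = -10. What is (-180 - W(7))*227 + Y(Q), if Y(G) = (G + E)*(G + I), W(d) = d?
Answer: -42423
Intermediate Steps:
Q = 11 (Q = 1 + 10 = 11)
Y(G) = (-10 + G)*(15 + G) (Y(G) = (G - 10)*(G + 15) = (-10 + G)*(15 + G))
(-180 - W(7))*227 + Y(Q) = (-180 - 1*7)*227 + (-150 + 11**2 + 5*11) = (-180 - 7)*227 + (-150 + 121 + 55) = -187*227 + 26 = -42449 + 26 = -42423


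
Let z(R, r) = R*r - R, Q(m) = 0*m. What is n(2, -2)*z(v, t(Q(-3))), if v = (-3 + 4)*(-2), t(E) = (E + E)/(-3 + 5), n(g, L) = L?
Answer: -4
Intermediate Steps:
Q(m) = 0
t(E) = E (t(E) = (2*E)/2 = (2*E)*(½) = E)
v = -2 (v = 1*(-2) = -2)
z(R, r) = -R + R*r
n(2, -2)*z(v, t(Q(-3))) = -(-4)*(-1 + 0) = -(-4)*(-1) = -2*2 = -4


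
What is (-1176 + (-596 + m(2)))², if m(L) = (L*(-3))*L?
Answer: 3182656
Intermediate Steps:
m(L) = -3*L² (m(L) = (-3*L)*L = -3*L²)
(-1176 + (-596 + m(2)))² = (-1176 + (-596 - 3*2²))² = (-1176 + (-596 - 3*4))² = (-1176 + (-596 - 12))² = (-1176 - 608)² = (-1784)² = 3182656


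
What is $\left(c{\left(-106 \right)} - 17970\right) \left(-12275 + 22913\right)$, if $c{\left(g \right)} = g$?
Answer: $-192292488$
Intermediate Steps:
$\left(c{\left(-106 \right)} - 17970\right) \left(-12275 + 22913\right) = \left(-106 - 17970\right) \left(-12275 + 22913\right) = \left(-18076\right) 10638 = -192292488$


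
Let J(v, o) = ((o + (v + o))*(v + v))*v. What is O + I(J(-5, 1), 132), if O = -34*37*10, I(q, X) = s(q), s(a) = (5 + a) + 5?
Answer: -12720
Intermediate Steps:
s(a) = 10 + a
J(v, o) = 2*v**2*(v + 2*o) (J(v, o) = ((o + (o + v))*(2*v))*v = ((v + 2*o)*(2*v))*v = (2*v*(v + 2*o))*v = 2*v**2*(v + 2*o))
I(q, X) = 10 + q
O = -12580 (O = -1258*10 = -12580)
O + I(J(-5, 1), 132) = -12580 + (10 + 2*(-5)**2*(-5 + 2*1)) = -12580 + (10 + 2*25*(-5 + 2)) = -12580 + (10 + 2*25*(-3)) = -12580 + (10 - 150) = -12580 - 140 = -12720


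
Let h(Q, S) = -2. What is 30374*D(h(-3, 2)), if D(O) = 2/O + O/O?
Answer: 0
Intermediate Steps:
D(O) = 1 + 2/O (D(O) = 2/O + 1 = 1 + 2/O)
30374*D(h(-3, 2)) = 30374*((2 - 2)/(-2)) = 30374*(-½*0) = 30374*0 = 0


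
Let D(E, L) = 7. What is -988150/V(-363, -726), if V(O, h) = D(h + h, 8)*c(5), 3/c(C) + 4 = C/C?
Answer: 988150/7 ≈ 1.4116e+5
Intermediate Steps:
c(C) = -1 (c(C) = 3/(-4 + C/C) = 3/(-4 + 1) = 3/(-3) = 3*(-⅓) = -1)
V(O, h) = -7 (V(O, h) = 7*(-1) = -7)
-988150/V(-363, -726) = -988150/(-7) = -988150*(-⅐) = 988150/7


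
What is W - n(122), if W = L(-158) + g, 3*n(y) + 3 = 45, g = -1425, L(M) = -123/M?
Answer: -227239/158 ≈ -1438.2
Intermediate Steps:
n(y) = 14 (n(y) = -1 + (⅓)*45 = -1 + 15 = 14)
W = -225027/158 (W = -123/(-158) - 1425 = -123*(-1/158) - 1425 = 123/158 - 1425 = -225027/158 ≈ -1424.2)
W - n(122) = -225027/158 - 1*14 = -225027/158 - 14 = -227239/158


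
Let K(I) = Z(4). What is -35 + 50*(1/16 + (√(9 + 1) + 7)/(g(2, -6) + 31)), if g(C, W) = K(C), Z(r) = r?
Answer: -175/8 + 10*√10/7 ≈ -17.357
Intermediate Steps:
K(I) = 4
g(C, W) = 4
-35 + 50*(1/16 + (√(9 + 1) + 7)/(g(2, -6) + 31)) = -35 + 50*(1/16 + (√(9 + 1) + 7)/(4 + 31)) = -35 + 50*(1/16 + (√10 + 7)/35) = -35 + 50*(1/16 + (7 + √10)*(1/35)) = -35 + 50*(1/16 + (⅕ + √10/35)) = -35 + 50*(21/80 + √10/35) = -35 + (105/8 + 10*√10/7) = -175/8 + 10*√10/7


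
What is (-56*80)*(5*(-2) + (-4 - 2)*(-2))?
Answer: -8960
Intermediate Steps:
(-56*80)*(5*(-2) + (-4 - 2)*(-2)) = -4480*(-10 - 6*(-2)) = -4480*(-10 + 12) = -4480*2 = -8960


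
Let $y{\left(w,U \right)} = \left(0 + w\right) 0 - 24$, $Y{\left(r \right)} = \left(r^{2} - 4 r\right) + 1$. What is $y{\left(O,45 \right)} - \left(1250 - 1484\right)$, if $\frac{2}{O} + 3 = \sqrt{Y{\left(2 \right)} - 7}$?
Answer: $210$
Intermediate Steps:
$Y{\left(r \right)} = 1 + r^{2} - 4 r$
$O = \frac{2}{-3 + i \sqrt{10}}$ ($O = \frac{2}{-3 + \sqrt{\left(1 + 2^{2} - 8\right) - 7}} = \frac{2}{-3 + \sqrt{\left(1 + 4 - 8\right) - 7}} = \frac{2}{-3 + \sqrt{-3 - 7}} = \frac{2}{-3 + \sqrt{-10}} = \frac{2}{-3 + i \sqrt{10}} \approx -0.31579 - 0.33287 i$)
$y{\left(w,U \right)} = -24$ ($y{\left(w,U \right)} = w 0 - 24 = 0 - 24 = -24$)
$y{\left(O,45 \right)} - \left(1250 - 1484\right) = -24 - \left(1250 - 1484\right) = -24 - -234 = -24 + 234 = 210$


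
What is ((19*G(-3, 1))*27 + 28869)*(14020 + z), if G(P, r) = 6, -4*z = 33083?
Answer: 734685159/4 ≈ 1.8367e+8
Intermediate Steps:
z = -33083/4 (z = -1/4*33083 = -33083/4 ≈ -8270.8)
((19*G(-3, 1))*27 + 28869)*(14020 + z) = ((19*6)*27 + 28869)*(14020 - 33083/4) = (114*27 + 28869)*(22997/4) = (3078 + 28869)*(22997/4) = 31947*(22997/4) = 734685159/4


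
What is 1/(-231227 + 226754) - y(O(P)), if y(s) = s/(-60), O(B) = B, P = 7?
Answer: 10417/89460 ≈ 0.11644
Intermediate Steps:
y(s) = -s/60 (y(s) = s*(-1/60) = -s/60)
1/(-231227 + 226754) - y(O(P)) = 1/(-231227 + 226754) - (-1)*7/60 = 1/(-4473) - 1*(-7/60) = -1/4473 + 7/60 = 10417/89460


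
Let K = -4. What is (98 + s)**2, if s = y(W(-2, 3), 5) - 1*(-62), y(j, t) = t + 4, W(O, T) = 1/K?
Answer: 28561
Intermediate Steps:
W(O, T) = -1/4 (W(O, T) = 1/(-4) = -1/4)
y(j, t) = 4 + t
s = 71 (s = (4 + 5) - 1*(-62) = 9 + 62 = 71)
(98 + s)**2 = (98 + 71)**2 = 169**2 = 28561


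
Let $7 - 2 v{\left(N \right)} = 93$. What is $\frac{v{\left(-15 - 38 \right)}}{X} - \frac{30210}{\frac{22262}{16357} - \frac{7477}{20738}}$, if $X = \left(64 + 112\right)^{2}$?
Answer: $- \frac{105809667578392747}{3504088414464} \approx -30196.0$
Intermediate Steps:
$v{\left(N \right)} = -43$ ($v{\left(N \right)} = \frac{7}{2} - \frac{93}{2} = -43$)
$X = 30976$ ($X = 176^{2} = 30976$)
$\frac{v{\left(-15 - 38 \right)}}{X} - \frac{30210}{\frac{22262}{16357} - \frac{7477}{20738}} = - \frac{43}{30976} - \frac{30210}{\frac{22262}{16357} - \frac{7477}{20738}} = - \frac{43}{30976} - \frac{30210}{\frac{339368067}{339211466}} = - \frac{43}{30976} - \frac{3415859462620}{113122689} = - \frac{105809667578392747}{3504088414464}$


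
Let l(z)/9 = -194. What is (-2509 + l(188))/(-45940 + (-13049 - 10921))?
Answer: 851/13982 ≈ 0.060864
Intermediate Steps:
l(z) = -1746 (l(z) = 9*(-194) = -1746)
(-2509 + l(188))/(-45940 + (-13049 - 10921)) = (-2509 - 1746)/(-45940 + (-13049 - 10921)) = -4255/(-45940 - 23970) = -4255/(-69910) = -4255*(-1/69910) = 851/13982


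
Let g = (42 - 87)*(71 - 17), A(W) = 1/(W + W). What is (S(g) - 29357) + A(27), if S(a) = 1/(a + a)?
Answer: -142674931/4860 ≈ -29357.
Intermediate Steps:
A(W) = 1/(2*W)
g = -2430 (g = -45*54 = -2430)
S(a) = 1/(2*a)
(S(g) - 29357) + A(27) = ((1/2)/(-2430) - 29357) + (1/2)/27 = ((1/2)*(-1/2430) - 29357) + (1/2)*(1/27) = (-1/4860 - 29357) + 1/54 = -142675021/4860 + 1/54 = -142674931/4860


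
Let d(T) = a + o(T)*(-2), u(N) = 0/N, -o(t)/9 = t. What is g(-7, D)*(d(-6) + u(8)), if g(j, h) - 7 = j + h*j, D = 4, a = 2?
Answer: 2968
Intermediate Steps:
o(t) = -9*t
u(N) = 0
g(j, h) = 7 + j + h*j (g(j, h) = 7 + (j + h*j) = 7 + j + h*j)
d(T) = 2 + 18*T (d(T) = 2 - 9*T*(-2) = 2 + 18*T)
g(-7, D)*(d(-6) + u(8)) = (7 - 7 + 4*(-7))*((2 + 18*(-6)) + 0) = (7 - 7 - 28)*((2 - 108) + 0) = -28*(-106 + 0) = -28*(-106) = 2968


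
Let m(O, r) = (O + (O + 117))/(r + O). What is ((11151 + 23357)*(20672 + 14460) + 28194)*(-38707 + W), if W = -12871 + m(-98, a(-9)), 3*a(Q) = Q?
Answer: -6315562665861750/101 ≈ -6.2530e+13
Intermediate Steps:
a(Q) = Q/3
m(O, r) = (117 + 2*O)/(O + r) (m(O, r) = (O + (117 + O))/(O + r) = (117 + 2*O)/(O + r))
W = -1299892/101 (W = -12871 + (117 + 2*(-98))/(-98 + (⅓)*(-9)) = -12871 + (117 - 196)/(-98 - 3) = -12871 - 79/(-101) = -12871 - 1/101*(-79) = -12871 + 79/101 = -1299892/101 ≈ -12870.)
((11151 + 23357)*(20672 + 14460) + 28194)*(-38707 + W) = ((11151 + 23357)*(20672 + 14460) + 28194)*(-38707 - 1299892/101) = (34508*35132 + 28194)*(-5209299/101) = (1212335056 + 28194)*(-5209299/101) = 1212363250*(-5209299/101) = -6315562665861750/101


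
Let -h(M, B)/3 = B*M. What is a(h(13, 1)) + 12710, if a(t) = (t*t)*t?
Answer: -46609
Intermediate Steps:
h(M, B) = -3*B*M
a(t) = t**3 (a(t) = t**2*t = t**3)
a(h(13, 1)) + 12710 = (-3*1*13)**3 + 12710 = (-39)**3 + 12710 = -59319 + 12710 = -46609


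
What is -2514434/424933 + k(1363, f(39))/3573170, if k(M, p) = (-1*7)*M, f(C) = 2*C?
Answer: -8988554421533/1518357847610 ≈ -5.9199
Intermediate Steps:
k(M, p) = -7*M
-2514434/424933 + k(1363, f(39))/3573170 = -2514434/424933 - 7*1363/3573170 = -2514434*1/424933 - 9541*1/3573170 = -2514434/424933 - 9541/3573170 = -8988554421533/1518357847610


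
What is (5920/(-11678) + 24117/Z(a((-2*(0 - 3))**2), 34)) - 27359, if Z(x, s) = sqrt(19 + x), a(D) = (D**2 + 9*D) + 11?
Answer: -159752161/5839 + 8039*sqrt(66)/110 ≈ -26766.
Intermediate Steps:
a(D) = 11 + D**2 + 9*D
(5920/(-11678) + 24117/Z(a((-2*(0 - 3))**2), 34)) - 27359 = (5920/(-11678) + 24117/(sqrt(19 + (11 + ((-2*(0 - 3))**2)**2 + 9*(-2*(0 - 3))**2)))) - 27359 = (5920*(-1/11678) + 24117/(sqrt(19 + (11 + ((-2*(-3))**2)**2 + 9*(-2*(-3))**2)))) - 27359 = (-2960/5839 + 24117/(sqrt(19 + (11 + (6**2)**2 + 9*6**2)))) - 27359 = (-2960/5839 + 24117/(sqrt(19 + (11 + 36**2 + 9*36)))) - 27359 = (-2960/5839 + 24117/(sqrt(19 + (11 + 1296 + 324)))) - 27359 = (-2960/5839 + 24117/(sqrt(19 + 1631))) - 27359 = (-2960/5839 + 24117/(sqrt(1650))) - 27359 = (-2960/5839 + 24117/((5*sqrt(66)))) - 27359 = (-2960/5839 + 24117*(sqrt(66)/330)) - 27359 = (-2960/5839 + 8039*sqrt(66)/110) - 27359 = -159752161/5839 + 8039*sqrt(66)/110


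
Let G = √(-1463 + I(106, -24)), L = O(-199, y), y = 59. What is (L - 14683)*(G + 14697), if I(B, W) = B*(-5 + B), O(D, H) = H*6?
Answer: -210593313 - 42987*√1027 ≈ -2.1197e+8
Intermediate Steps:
O(D, H) = 6*H
L = 354 (L = 6*59 = 354)
G = 3*√1027 (G = √(-1463 + 106*(-5 + 106)) = √(-1463 + 106*101) = √(-1463 + 10706) = √9243 = 3*√1027 ≈ 96.141)
(L - 14683)*(G + 14697) = (354 - 14683)*(3*√1027 + 14697) = -14329*(14697 + 3*√1027) = -210593313 - 42987*√1027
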